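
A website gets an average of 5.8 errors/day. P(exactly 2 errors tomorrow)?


Poisson(λ=5.8): P(X=2) = e^(-λ)×λ^k/k!
= e^(-5.8) × 5.8^2 / 2!
≈ 0.003027554745 × 33.64 / 2 ≈ 0.050923

P(X=2) ≈ 0.050923 ≈ 5.09%


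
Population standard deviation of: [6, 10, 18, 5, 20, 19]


Mean = 78/6 = 13
  (6-13)²=49
  (10-13)²=9
  (18-13)²=25
  (5-13)²=64
  (20-13)²=49
  (19-13)²=36
Σ(x-μ)² = 232
σ² = 232/6 = 116/3

σ = √(116/3) ≈ 6.2183


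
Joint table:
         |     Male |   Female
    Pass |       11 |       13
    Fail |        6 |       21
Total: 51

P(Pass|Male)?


P(Pass|Male) = 11/(11+6) = 11/17

P = 11/17 ≈ 64.71%


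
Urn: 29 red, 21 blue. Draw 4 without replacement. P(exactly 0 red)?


Hypergeometric: C(29,0)×C(21,4)/C(50,4)
= 1×5985/230300 = 171/6580

P(X=0) = 171/6580 ≈ 2.60%


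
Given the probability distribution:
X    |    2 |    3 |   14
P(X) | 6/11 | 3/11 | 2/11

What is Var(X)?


E[X] = 49/11
E[X²] = 443/11
Var(X) = E[X²] - (E[X])² = 443/11 - 2401/121 = 2472/121

Var(X) = 2472/121 ≈ 20.4298


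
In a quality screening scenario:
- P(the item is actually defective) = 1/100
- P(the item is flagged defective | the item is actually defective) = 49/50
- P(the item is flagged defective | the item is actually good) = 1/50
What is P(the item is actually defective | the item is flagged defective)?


Using Bayes' theorem:
P(A|B) = P(B|A)·P(A) / P(B)

P(the item is flagged defective) = 49/50 × 1/100 + 1/50 × 99/100
= 49/5000 + 99/5000 = 37/1250

P(the item is actually defective|the item is flagged defective) = (49/5000) / (37/1250) = 49/148

P(the item is actually defective|the item is flagged defective) = 49/148 ≈ 33.11%


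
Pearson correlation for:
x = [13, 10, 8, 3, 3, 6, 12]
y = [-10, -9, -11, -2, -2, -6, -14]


n=7, Σx=55, Σy=-54, Σxy=-524, Σx²=531, Σy²=542
r = (7×(-524) - 55×(-54))/√((7×531 - 55²)(7×542 - (-54)²))
= -698/√(692×878) = -698/√607576 ≈ -698/779.4716 ≈ -0.8955

r ≈ -0.8955


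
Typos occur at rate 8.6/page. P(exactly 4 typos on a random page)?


Poisson(λ=8.6): P(X=4) = e^(-λ)×λ^k/k!
= e^(-8.6) × 8.6^4 / 4!
≈ 0.0001841057937 × 5470.0816 / 24 ≈ 0.041961

P(X=4) ≈ 0.041961 ≈ 4.20%


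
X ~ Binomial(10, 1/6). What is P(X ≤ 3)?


P(X ≤ 3) = Σ P(X=i) for i=0..3
P(X=0) = 9765625/60466176
P(X=1) = 9765625/30233088
P(X=2) = 1953125/6718464
P(X=3) = 390625/2519424
Sum = 390625/419904

P(X ≤ 3) = 390625/419904 ≈ 93.03%


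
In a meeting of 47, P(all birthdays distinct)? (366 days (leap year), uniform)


P(all different) = Π(366-i)/366 for i=0..46
= (366/366)×(365/366)×...×(320/366)
= 0.045628

P ≈ 0.0456 ≈ 4.56%


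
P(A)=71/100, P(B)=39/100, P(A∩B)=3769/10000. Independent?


P(A)×P(B) = 2769/10000
P(A∩B) = 3769/10000
Not equal → NOT independent

No, not independent


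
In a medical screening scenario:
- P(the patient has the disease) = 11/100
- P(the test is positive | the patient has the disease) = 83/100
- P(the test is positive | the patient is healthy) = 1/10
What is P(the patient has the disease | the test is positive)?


Using Bayes' theorem:
P(A|B) = P(B|A)·P(A) / P(B)

P(the test is positive) = 83/100 × 11/100 + 1/10 × 89/100
= 913/10000 + 89/1000 = 1803/10000

P(the patient has the disease|the test is positive) = (913/10000) / (1803/10000) = 913/1803

P(the patient has the disease|the test is positive) = 913/1803 ≈ 50.64%


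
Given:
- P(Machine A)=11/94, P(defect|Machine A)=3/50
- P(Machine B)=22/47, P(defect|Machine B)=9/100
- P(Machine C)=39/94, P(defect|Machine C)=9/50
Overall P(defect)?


P(B) = Σ P(B|Aᵢ)×P(Aᵢ)
  3/50×11/94 = 33/4700
  9/100×22/47 = 99/2350
  9/50×39/94 = 351/4700
Sum = 291/2350

P(defect) = 291/2350 ≈ 12.38%


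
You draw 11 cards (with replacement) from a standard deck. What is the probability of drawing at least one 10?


P(not a 10) = 48/52 = 12/13
P(none in 11 draws) = (12/13)^11 = 743008370688/1792160394037
P(≥1 10) = 1 - 743008370688/1792160394037 = 1049152023349/1792160394037

P = 1049152023349/1792160394037 ≈ 58.54%


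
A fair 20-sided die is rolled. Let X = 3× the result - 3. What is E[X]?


E[die] = (1+20)/2 = 21/2
E[X] = 3×21/2 - 3 = 57/2

E[X] = 57/2


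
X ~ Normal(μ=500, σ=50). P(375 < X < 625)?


z₁=(375-500)/50=-2.5, z₂=(625-500)/50=2.5
P = Φ(2.5) - Φ(-2.5) = 0.993790 - 0.006210 = 0.987580 ≈ 0.9876

P(375 < X < 625) ≈ 0.9876


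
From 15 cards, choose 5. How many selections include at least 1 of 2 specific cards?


Complement: C(15,5) - C(13,5) = 3003 - 1287 = 1716

1716


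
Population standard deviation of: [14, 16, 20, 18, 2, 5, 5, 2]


Mean = 82/8 = 41/4
  (14-41/4)²=225/16
  (16-41/4)²=529/16
  (20-41/4)²=1521/16
  (18-41/4)²=961/16
  (2-41/4)²=1089/16
  (5-41/4)²=441/16
  (5-41/4)²=441/16
  (2-41/4)²=1089/16
Σ(x-μ)² = 787/2
σ² = (787/2)/8 = 787/16

σ = √(787/16) ≈ 7.0134


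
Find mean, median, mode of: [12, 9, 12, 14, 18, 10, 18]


Sorted: [9, 10, 12, 12, 14, 18, 18]
Mean = 93/7
Median = 12
Freq: {12: 2, 9: 1, 14: 1, 18: 2, 10: 1}
Mode: [12, 18]

Mean=93/7, Median=12, Mode=[12, 18]


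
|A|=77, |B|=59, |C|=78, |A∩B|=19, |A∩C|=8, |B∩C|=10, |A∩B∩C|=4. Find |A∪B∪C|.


|A∪B∪C| = 77+59+78-19-8-10+4 = 181

|A∪B∪C| = 181


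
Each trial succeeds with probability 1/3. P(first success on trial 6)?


Geometric: P(X=6) = (1-p)^(k-1)×p = (2/3)^5×1/3 = 32/729

P(X=6) = 32/729 ≈ 4.39%


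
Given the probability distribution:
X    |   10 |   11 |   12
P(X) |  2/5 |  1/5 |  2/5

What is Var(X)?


E[X] = 11
E[X²] = 609/5
Var(X) = E[X²] - (E[X])² = 609/5 - 121 = 4/5

Var(X) = 4/5 ≈ 0.8000


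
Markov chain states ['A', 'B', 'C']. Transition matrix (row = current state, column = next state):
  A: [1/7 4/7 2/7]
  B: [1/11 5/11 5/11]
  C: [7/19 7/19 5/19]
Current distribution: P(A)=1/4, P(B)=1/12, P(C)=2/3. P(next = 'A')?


P(next=A) = Σᵢ P(now=i)×P(i→A)
= 1/4×1/7 + 1/12×1/11 + 2/3×7/19
= 1/28 + 1/132 + 14/57 = 1268/4389

P = 1268/4389 ≈ 0.2889


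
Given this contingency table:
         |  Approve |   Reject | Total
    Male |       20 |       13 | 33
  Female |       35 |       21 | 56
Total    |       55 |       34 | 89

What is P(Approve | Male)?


P(Approve | Male) = 20/(20+13) = 20/33

P(Approve|Male) = 20/33 ≈ 60.61%


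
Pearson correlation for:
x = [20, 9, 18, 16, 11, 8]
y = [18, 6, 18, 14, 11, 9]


n=6, Σx=82, Σy=76, Σxy=1155, Σx²=1246, Σy²=1082
r = (6×1155 - 82×76)/√((6×1246 - 82²)(6×1082 - 76²))
= 698/√(752×716) = 698/√538432 ≈ 698/733.7793 ≈ 0.9512

r ≈ 0.9512


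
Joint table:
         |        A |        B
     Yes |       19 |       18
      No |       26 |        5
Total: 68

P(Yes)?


P(Yes) = (19+18)/68 = 37/68

P(Yes) = 37/68 ≈ 54.41%


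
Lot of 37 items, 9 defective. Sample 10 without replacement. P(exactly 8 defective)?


Hypergeometric: C(9,8)×C(28,2)/C(37,10)
= 9×378/348330136 = 243/24880724

P(X=8) = 243/24880724 ≈ 0.00%


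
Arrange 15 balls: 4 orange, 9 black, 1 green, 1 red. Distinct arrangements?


15!/(4!×9!×1!×1!) = 150150

150150


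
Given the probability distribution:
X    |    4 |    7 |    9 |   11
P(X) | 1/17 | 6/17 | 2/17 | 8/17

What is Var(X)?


E[X] = 152/17
E[X²] = 1440/17
Var(X) = E[X²] - (E[X])² = 1440/17 - 23104/289 = 1376/289

Var(X) = 1376/289 ≈ 4.7612


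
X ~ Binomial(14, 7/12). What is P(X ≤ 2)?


P(X ≤ 2) = Σ P(X=i) for i=0..2
P(X=0) = 6103515625/1283918464548864
P(X=1) = 59814453125/641959232274432
P(X=2) = 1088623046875/1283918464548864
Sum = 202392578125/213986410758144

P(X ≤ 2) = 202392578125/213986410758144 ≈ 0.09%


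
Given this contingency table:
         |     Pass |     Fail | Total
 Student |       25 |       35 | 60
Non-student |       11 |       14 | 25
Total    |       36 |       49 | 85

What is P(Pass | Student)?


P(Pass | Student) = 25/(25+35) = 25/60 = 5/12

P(Pass|Student) = 5/12 ≈ 41.67%


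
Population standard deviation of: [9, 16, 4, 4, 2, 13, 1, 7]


Mean = 56/8 = 7
  (9-7)²=4
  (16-7)²=81
  (4-7)²=9
  (4-7)²=9
  (2-7)²=25
  (13-7)²=36
  (1-7)²=36
  (7-7)²=0
Σ(x-μ)² = 200
σ² = 200/8 = 25

σ = √(25) ≈ 5.0000


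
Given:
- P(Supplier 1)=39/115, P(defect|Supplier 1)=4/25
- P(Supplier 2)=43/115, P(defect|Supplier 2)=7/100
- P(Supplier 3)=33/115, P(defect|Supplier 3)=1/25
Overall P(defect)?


P(B) = Σ P(B|Aᵢ)×P(Aᵢ)
  4/25×39/115 = 156/2875
  7/100×43/115 = 301/11500
  1/25×33/115 = 33/2875
Sum = 1057/11500

P(defect) = 1057/11500 ≈ 9.19%


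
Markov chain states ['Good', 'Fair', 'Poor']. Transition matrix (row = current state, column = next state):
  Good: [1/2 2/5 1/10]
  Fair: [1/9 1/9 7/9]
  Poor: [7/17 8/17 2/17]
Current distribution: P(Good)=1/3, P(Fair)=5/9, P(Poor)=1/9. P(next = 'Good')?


P(next=Good) = Σᵢ P(now=i)×P(i→Good)
= 1/3×1/2 + 5/9×1/9 + 1/9×7/17
= 1/6 + 5/81 + 7/153 = 755/2754

P = 755/2754 ≈ 0.2741


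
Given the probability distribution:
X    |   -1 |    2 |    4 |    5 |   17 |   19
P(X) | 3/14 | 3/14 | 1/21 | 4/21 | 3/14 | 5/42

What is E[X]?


E[X] = Σ x·P(X=x)
= (-1)×(3/14) + (2)×(3/14) + (4)×(1/21) + (5)×(4/21) + (17)×(3/14) + (19)×(5/42)
= 305/42

E[X] = 305/42


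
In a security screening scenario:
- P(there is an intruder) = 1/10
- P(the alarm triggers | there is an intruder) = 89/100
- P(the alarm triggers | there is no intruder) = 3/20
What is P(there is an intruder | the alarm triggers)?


Using Bayes' theorem:
P(A|B) = P(B|A)·P(A) / P(B)

P(the alarm triggers) = 89/100 × 1/10 + 3/20 × 9/10
= 89/1000 + 27/200 = 28/125

P(there is an intruder|the alarm triggers) = (89/1000) / (28/125) = 89/224

P(there is an intruder|the alarm triggers) = 89/224 ≈ 39.73%


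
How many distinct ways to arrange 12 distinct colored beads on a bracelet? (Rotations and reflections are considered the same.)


Free circular arrangements: rotations and reflections both identified.
(n-1)!/2 = 11!/2 = 39916800/2 = 19958400

19958400


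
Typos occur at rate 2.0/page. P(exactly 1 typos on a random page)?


Poisson(λ=2.0): P(X=1) = e^(-λ)×λ^k/k!
= e^(-2.0) × 2.0^1 / 1!
≈ 0.1353352832 × 2 / 1 ≈ 0.270671

P(X=1) ≈ 0.270671 ≈ 27.07%


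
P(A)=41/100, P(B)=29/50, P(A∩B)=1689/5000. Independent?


P(A)×P(B) = 1189/5000
P(A∩B) = 1689/5000
Not equal → NOT independent

No, not independent


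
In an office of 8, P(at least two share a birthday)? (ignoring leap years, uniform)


P(all different) = Π(365-i)/365 for i=0..7
= 0.925665
P(match) = 1 - 0.925665 = 0.074335

P ≈ 0.0743 ≈ 7.43%


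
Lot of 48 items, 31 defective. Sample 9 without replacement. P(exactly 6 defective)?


Hypergeometric: C(31,6)×C(17,3)/C(48,9)
= 736281×680/1677106640 = 12516777/41927666

P(X=6) = 12516777/41927666 ≈ 29.85%


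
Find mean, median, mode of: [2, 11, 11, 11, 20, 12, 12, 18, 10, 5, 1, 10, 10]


Sorted: [1, 2, 5, 10, 10, 10, 11, 11, 11, 12, 12, 18, 20]
Mean = 133/13
Median = 11
Freq: {2: 1, 11: 3, 20: 1, 12: 2, 18: 1, 10: 3, 5: 1, 1: 1}
Mode: [10, 11]

Mean=133/13, Median=11, Mode=[10, 11]


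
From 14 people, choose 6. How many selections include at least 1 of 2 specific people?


Complement: C(14,6) - C(12,6) = 3003 - 924 = 2079

2079


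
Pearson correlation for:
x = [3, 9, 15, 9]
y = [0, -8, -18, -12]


n=4, Σx=36, Σy=-38, Σxy=-450, Σx²=396, Σy²=532
r = (4×(-450) - 36×(-38))/√((4×396 - 36²)(4×532 - (-38)²))
= -432/√(288×684) = -432/√196992 ≈ -432/443.8378 ≈ -0.9733

r ≈ -0.9733


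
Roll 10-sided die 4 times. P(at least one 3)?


P(no 3)^4 = (9/10)^4 = 6561/10000
P(≥1) = 1 - 6561/10000 = 3439/10000

P = 3439/10000 ≈ 34.39%


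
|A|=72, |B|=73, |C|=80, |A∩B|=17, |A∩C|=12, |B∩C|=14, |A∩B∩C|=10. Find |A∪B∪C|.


|A∪B∪C| = 72+73+80-17-12-14+10 = 192

|A∪B∪C| = 192


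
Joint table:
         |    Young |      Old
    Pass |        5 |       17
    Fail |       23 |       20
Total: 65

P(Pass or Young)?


P(Pass∨Young) = P(Pass) + P(Young) - P(Pass∧Young)
= (22 + 28 - 5)/65 = 45/65 = 9/13

P = 9/13 ≈ 69.23%


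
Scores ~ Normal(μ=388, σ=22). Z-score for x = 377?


z = (x - μ)/σ = (377 - 388)/22 = -0.5

z = -0.5


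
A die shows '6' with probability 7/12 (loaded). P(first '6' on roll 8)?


Geometric: P(X=8) = (1-p)^(k-1)×p = (5/12)^7×7/12 = 546875/429981696

P(X=8) = 546875/429981696 ≈ 0.13%


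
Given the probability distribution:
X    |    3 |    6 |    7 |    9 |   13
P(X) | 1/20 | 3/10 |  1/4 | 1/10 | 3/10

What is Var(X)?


E[X] = 17/2
E[X²] = 823/10
Var(X) = E[X²] - (E[X])² = 823/10 - 289/4 = 201/20

Var(X) = 201/20 ≈ 10.0500


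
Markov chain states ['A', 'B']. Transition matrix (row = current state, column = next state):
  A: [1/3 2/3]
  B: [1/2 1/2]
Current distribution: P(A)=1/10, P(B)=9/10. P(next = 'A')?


P(next=A) = Σᵢ P(now=i)×P(i→A)
= 1/10×1/3 + 9/10×1/2
= 1/30 + 9/20 = 29/60

P = 29/60 ≈ 0.4833


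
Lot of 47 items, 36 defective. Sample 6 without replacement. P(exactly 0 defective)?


Hypergeometric: C(36,0)×C(11,6)/C(47,6)
= 1×462/10737573 = 2/46483

P(X=0) = 2/46483 ≈ 0.00%


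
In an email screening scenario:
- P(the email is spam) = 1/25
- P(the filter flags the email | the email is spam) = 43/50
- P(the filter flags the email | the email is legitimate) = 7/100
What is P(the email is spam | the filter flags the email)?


Using Bayes' theorem:
P(A|B) = P(B|A)·P(A) / P(B)

P(the filter flags the email) = 43/50 × 1/25 + 7/100 × 24/25
= 43/1250 + 42/625 = 127/1250

P(the email is spam|the filter flags the email) = (43/1250) / (127/1250) = 43/127

P(the email is spam|the filter flags the email) = 43/127 ≈ 33.86%


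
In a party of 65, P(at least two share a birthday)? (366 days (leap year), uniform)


P(all different) = Π(366-i)/366 for i=0..64
= 0.002358
P(match) = 1 - 0.002358 = 0.997642

P ≈ 0.9976 ≈ 99.76%


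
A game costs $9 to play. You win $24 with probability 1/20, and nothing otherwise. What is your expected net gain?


E[gain] = (24-9)×1/20 + (-9)×19/20
= 3/4 - 171/20 = -39/5

Expected net gain = $-39/5 ≈ $-7.80


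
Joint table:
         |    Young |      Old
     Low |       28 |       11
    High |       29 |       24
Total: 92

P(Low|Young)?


P(Low|Young) = 28/(28+29) = 28/57

P = 28/57 ≈ 49.12%


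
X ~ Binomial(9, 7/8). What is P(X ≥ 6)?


P(X ≥ 6) = Σ P(X=i) for i=6..9
P(X=6) = 2470629/33554432
P(X=7) = 7411887/33554432
P(X=8) = 51883209/134217728
P(X=9) = 40353607/134217728
Sum = 4117715/4194304

P(X ≥ 6) = 4117715/4194304 ≈ 98.17%


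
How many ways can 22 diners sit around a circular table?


Circular arrangements of 22 distinct objects: fix one position to break rotational symmetry.
(n-1)! = 21! = 51090942171709440000

51090942171709440000


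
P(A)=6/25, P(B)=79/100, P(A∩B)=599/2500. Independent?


P(A)×P(B) = 237/1250
P(A∩B) = 599/2500
Not equal → NOT independent

No, not independent


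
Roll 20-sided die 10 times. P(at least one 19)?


P(no 19)^10 = (19/20)^10 = 6131066257801/10240000000000
P(≥1) = 1 - 6131066257801/10240000000000 = 4108933742199/10240000000000

P = 4108933742199/10240000000000 ≈ 40.13%


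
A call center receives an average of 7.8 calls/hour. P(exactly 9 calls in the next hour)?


Poisson(λ=7.8): P(X=9) = e^(-λ)×λ^k/k!
= e^(-7.8) × 7.8^9 / 9!
≈ 0.000409734979 × 106868920.913 / 362880 ≈ 0.120668

P(X=9) ≈ 0.120668 ≈ 12.07%


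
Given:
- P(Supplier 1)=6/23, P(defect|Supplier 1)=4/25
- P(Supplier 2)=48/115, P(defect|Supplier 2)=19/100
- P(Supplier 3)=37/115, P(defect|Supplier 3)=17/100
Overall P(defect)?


P(B) = Σ P(B|Aᵢ)×P(Aᵢ)
  4/25×6/23 = 24/575
  19/100×48/115 = 228/2875
  17/100×37/115 = 629/11500
Sum = 2021/11500

P(defect) = 2021/11500 ≈ 17.57%


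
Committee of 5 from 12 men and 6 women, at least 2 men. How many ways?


Count by #men:
  2M,3W: C(12,2)×C(6,3)=1320
  3M,2W: C(12,3)×C(6,2)=3300
  4M,1W: C(12,4)×C(6,1)=2970
  5M,0W: C(12,5)×C(6,0)=792
Total = 8382

8382


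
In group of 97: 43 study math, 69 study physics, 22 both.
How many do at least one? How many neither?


|A∪B| = 43+69-22 = 90
Neither = 97-90 = 7

At least one: 90; Neither: 7


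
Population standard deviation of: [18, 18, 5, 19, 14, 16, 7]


Mean = 97/7
  (18-97/7)²=841/49
  (18-97/7)²=841/49
  (5-97/7)²=3844/49
  (19-97/7)²=1296/49
  (14-97/7)²=1/49
  (16-97/7)²=225/49
  (7-97/7)²=2304/49
Σ(x-μ)² = 1336/7
σ² = (1336/7)/7 = 1336/49

σ = √(1336/49) ≈ 5.2216


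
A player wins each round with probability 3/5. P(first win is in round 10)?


Geometric: P(X=10) = (1-p)^(k-1)×p = (2/5)^9×3/5 = 1536/9765625

P(X=10) = 1536/9765625 ≈ 0.02%


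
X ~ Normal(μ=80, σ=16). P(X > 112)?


z = (112-80)/16 = 2.0
P(X > 112) = 1 - P(Z ≤ 2.0) = 1 - 0.9772 = 0.0228

P(X > 112) ≈ 0.0228


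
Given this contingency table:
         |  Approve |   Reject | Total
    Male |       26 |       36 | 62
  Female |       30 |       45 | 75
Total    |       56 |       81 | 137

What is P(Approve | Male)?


P(Approve | Male) = 26/(26+36) = 26/62 = 13/31

P(Approve|Male) = 13/31 ≈ 41.94%


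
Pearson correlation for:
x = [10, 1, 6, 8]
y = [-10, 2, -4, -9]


n=4, Σx=25, Σy=-21, Σxy=-194, Σx²=201, Σy²=201
r = (4×(-194) - 25×(-21))/√((4×201 - 25²)(4×201 - (-21)²))
= -251/√(179×363) = -251/√64977 ≈ -251/254.9059 ≈ -0.9847

r ≈ -0.9847


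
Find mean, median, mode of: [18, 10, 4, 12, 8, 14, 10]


Sorted: [4, 8, 10, 10, 12, 14, 18]
Mean = 76/7
Median = 10
Freq: {18: 1, 10: 2, 4: 1, 12: 1, 8: 1, 14: 1}
Mode: [10]

Mean=76/7, Median=10, Mode=10


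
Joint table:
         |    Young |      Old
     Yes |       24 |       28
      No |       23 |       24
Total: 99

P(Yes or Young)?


P(Yes∨Young) = P(Yes) + P(Young) - P(Yes∧Young)
= (52 + 47 - 24)/99 = 75/99 = 25/33

P = 25/33 ≈ 75.76%


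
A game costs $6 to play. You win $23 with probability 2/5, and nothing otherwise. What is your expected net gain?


E[gain] = (23-6)×2/5 + (-6)×3/5
= 34/5 - 18/5 = 16/5

Expected net gain = $16/5 ≈ $3.20


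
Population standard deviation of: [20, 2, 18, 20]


Mean = 60/4 = 15
  (20-15)²=25
  (2-15)²=169
  (18-15)²=9
  (20-15)²=25
Σ(x-μ)² = 228
σ² = 228/4 = 57

σ = √(57) ≈ 7.5498


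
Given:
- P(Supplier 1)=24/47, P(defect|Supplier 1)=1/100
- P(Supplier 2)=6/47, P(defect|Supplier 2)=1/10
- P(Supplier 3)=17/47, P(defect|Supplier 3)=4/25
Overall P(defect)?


P(B) = Σ P(B|Aᵢ)×P(Aᵢ)
  1/100×24/47 = 6/1175
  1/10×6/47 = 3/235
  4/25×17/47 = 68/1175
Sum = 89/1175

P(defect) = 89/1175 ≈ 7.57%


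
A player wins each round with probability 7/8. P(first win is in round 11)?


Geometric: P(X=11) = (1-p)^(k-1)×p = (1/8)^10×7/8 = 7/8589934592

P(X=11) = 7/8589934592 ≈ 0.00%


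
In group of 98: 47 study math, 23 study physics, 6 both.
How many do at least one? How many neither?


|A∪B| = 47+23-6 = 64
Neither = 98-64 = 34

At least one: 64; Neither: 34


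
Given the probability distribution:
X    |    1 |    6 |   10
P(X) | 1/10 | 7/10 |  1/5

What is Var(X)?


E[X] = 63/10
E[X²] = 453/10
Var(X) = E[X²] - (E[X])² = 453/10 - 3969/100 = 561/100

Var(X) = 561/100 ≈ 5.6100


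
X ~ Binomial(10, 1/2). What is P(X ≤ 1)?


P(X ≤ 1) = Σ P(X=i) for i=0..1
P(X=0) = 1/1024
P(X=1) = 5/512
Sum = 11/1024

P(X ≤ 1) = 11/1024 ≈ 1.07%


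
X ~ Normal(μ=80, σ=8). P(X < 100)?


z = (100-80)/8 = 2.5
P(Z < 2.5) = 0.9938

P(X < 100) ≈ 0.9938


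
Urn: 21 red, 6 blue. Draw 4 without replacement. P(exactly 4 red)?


Hypergeometric: C(21,4)×C(6,0)/C(27,4)
= 5985×1/17550 = 133/390

P(X=4) = 133/390 ≈ 34.10%


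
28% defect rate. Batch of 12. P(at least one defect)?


P(all good) = (18/25)^12 = 1156831381426176/59604644775390625
P(≥1 defect) = 58447813393964449/59604644775390625

P = 58447813393964449/59604644775390625 ≈ 98.06%


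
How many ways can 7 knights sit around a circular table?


Circular arrangements of 7 distinct objects: fix one position to break rotational symmetry.
(n-1)! = 6! = 720

720


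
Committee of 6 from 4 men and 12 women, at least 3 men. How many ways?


Count by #men:
  3M,3W: C(4,3)×C(12,3)=880
  4M,2W: C(4,4)×C(12,2)=66
Total = 946

946


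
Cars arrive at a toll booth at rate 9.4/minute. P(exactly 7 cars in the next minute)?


Poisson(λ=9.4): P(X=7) = e^(-λ)×λ^k/k!
= e^(-9.4) × 9.4^7 / 7!
≈ 8.272406556e-05 × 6484775.94193 / 5040 ≈ 0.106438

P(X=7) ≈ 0.106438 ≈ 10.64%


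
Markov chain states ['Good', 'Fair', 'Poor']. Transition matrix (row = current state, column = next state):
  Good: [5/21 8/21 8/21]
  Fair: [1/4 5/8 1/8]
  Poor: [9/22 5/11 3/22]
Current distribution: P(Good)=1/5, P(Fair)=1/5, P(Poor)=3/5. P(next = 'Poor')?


P(next=Poor) = Σᵢ P(now=i)×P(i→Poor)
= 1/5×8/21 + 1/5×1/8 + 3/5×3/22
= 8/105 + 1/40 + 9/110 = 1691/9240

P = 1691/9240 ≈ 0.1830


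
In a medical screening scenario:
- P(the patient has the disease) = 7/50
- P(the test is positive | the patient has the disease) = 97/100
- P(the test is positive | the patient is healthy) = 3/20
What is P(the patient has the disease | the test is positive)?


Using Bayes' theorem:
P(A|B) = P(B|A)·P(A) / P(B)

P(the test is positive) = 97/100 × 7/50 + 3/20 × 43/50
= 679/5000 + 129/1000 = 331/1250

P(the patient has the disease|the test is positive) = (679/5000) / (331/1250) = 679/1324

P(the patient has the disease|the test is positive) = 679/1324 ≈ 51.28%


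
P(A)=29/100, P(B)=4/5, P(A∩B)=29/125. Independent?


P(A)×P(B) = 29/125
P(A∩B) = 29/125
Equal ✓ → Independent

Yes, independent


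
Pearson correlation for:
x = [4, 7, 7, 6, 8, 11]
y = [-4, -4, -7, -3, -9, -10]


n=6, Σx=43, Σy=-37, Σxy=-293, Σx²=335, Σy²=271
r = (6×(-293) - 43×(-37))/√((6×335 - 43²)(6×271 - (-37)²))
= -167/√(161×257) = -167/√41377 ≈ -167/203.4134 ≈ -0.8210

r ≈ -0.8210


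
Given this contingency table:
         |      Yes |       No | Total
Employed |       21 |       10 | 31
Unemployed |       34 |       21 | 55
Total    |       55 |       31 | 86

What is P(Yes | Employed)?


P(Yes | Employed) = 21/(21+10) = 21/31

P(Yes|Employed) = 21/31 ≈ 67.74%


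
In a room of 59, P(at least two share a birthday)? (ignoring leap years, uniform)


P(all different) = Π(365-i)/365 for i=0..58
= 0.007011
P(match) = 1 - 0.007011 = 0.992989

P ≈ 0.9930 ≈ 99.30%


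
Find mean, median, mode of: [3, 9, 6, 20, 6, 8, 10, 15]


Sorted: [3, 6, 6, 8, 9, 10, 15, 20]
Mean = 77/8
Median = 17/2
Freq: {3: 1, 9: 1, 6: 2, 20: 1, 8: 1, 10: 1, 15: 1}
Mode: [6]

Mean=77/8, Median=17/2, Mode=6


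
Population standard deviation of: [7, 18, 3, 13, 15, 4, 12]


Mean = 72/7
  (7-72/7)²=529/49
  (18-72/7)²=2916/49
  (3-72/7)²=2601/49
  (13-72/7)²=361/49
  (15-72/7)²=1089/49
  (4-72/7)²=1936/49
  (12-72/7)²=144/49
Σ(x-μ)² = 1368/7
σ² = (1368/7)/7 = 1368/49

σ = √(1368/49) ≈ 5.2838


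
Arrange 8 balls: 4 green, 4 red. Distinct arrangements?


8!/(4!×4!) = 70

70


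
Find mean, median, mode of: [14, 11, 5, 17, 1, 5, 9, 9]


Sorted: [1, 5, 5, 9, 9, 11, 14, 17]
Mean = 71/8
Median = 9
Freq: {14: 1, 11: 1, 5: 2, 17: 1, 1: 1, 9: 2}
Mode: [5, 9]

Mean=71/8, Median=9, Mode=[5, 9]


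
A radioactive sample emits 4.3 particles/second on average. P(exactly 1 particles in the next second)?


Poisson(λ=4.3): P(X=1) = e^(-λ)×λ^k/k!
= e^(-4.3) × 4.3^1 / 1!
≈ 0.01356855901 × 4.3 / 1 ≈ 0.058345

P(X=1) ≈ 0.058345 ≈ 5.83%


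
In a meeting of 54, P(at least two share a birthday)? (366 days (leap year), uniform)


P(all different) = Π(366-i)/366 for i=0..53
= 0.016316
P(match) = 1 - 0.016316 = 0.983684

P ≈ 0.9837 ≈ 98.37%


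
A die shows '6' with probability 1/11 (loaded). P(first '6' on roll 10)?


Geometric: P(X=10) = (1-p)^(k-1)×p = (10/11)^9×1/11 = 1000000000/25937424601

P(X=10) = 1000000000/25937424601 ≈ 3.86%


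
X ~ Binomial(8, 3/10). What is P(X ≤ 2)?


P(X ≤ 2) = Σ P(X=i) for i=0..2
P(X=0) = 5764801/100000000
P(X=1) = 2470629/12500000
P(X=2) = 7411887/25000000
Sum = 55177381/100000000

P(X ≤ 2) = 55177381/100000000 ≈ 55.18%


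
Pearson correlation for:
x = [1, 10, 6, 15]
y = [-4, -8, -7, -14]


n=4, Σx=32, Σy=-33, Σxy=-336, Σx²=362, Σy²=325
r = (4×(-336) - 32×(-33))/√((4×362 - 32²)(4×325 - (-33)²))
= -288/√(424×211) = -288/√89464 ≈ -288/299.1053 ≈ -0.9629

r ≈ -0.9629


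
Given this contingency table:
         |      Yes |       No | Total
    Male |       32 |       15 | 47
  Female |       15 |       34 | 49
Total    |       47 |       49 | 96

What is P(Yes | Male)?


P(Yes | Male) = 32/(32+15) = 32/47

P(Yes|Male) = 32/47 ≈ 68.09%


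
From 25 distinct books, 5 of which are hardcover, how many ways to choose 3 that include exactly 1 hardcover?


Choose 1 of the 5 hardcovers and 2 of the other 20 books:
C(5,1)×C(20,2) = 5×190 = 950

950


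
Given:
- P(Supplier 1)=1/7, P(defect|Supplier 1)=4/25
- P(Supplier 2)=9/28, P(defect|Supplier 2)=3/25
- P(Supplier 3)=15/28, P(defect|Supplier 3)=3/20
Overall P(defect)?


P(B) = Σ P(B|Aᵢ)×P(Aᵢ)
  4/25×1/7 = 4/175
  3/25×9/28 = 27/700
  3/20×15/28 = 9/112
Sum = 397/2800

P(defect) = 397/2800 ≈ 14.18%


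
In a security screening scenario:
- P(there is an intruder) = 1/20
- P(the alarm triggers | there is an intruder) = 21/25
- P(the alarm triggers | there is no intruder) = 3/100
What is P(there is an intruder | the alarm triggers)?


Using Bayes' theorem:
P(A|B) = P(B|A)·P(A) / P(B)

P(the alarm triggers) = 21/25 × 1/20 + 3/100 × 19/20
= 21/500 + 57/2000 = 141/2000

P(there is an intruder|the alarm triggers) = (21/500) / (141/2000) = 28/47

P(there is an intruder|the alarm triggers) = 28/47 ≈ 59.57%


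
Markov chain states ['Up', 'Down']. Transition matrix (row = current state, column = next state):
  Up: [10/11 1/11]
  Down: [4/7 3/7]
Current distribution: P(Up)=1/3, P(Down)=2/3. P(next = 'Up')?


P(next=Up) = Σᵢ P(now=i)×P(i→Up)
= 1/3×10/11 + 2/3×4/7
= 10/33 + 8/21 = 158/231

P = 158/231 ≈ 0.6840


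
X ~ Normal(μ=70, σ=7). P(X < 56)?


z = (56-70)/7 = -2.0
P(Z < -2.0) = 0.0228

P(X < 56) ≈ 0.0228


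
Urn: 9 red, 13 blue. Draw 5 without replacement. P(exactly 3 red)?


Hypergeometric: C(9,3)×C(13,2)/C(22,5)
= 84×78/26334 = 52/209

P(X=3) = 52/209 ≈ 24.88%


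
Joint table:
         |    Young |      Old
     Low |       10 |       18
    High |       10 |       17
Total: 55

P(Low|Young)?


P(Low|Young) = 10/(10+10) = 10/20 = 1/2

P = 1/2 ≈ 50.00%


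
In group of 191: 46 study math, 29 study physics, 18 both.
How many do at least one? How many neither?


|A∪B| = 46+29-18 = 57
Neither = 191-57 = 134

At least one: 57; Neither: 134


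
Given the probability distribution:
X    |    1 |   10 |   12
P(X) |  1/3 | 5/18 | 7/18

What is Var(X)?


E[X] = 70/9
E[X²] = 757/9
Var(X) = E[X²] - (E[X])² = 757/9 - 4900/81 = 1913/81

Var(X) = 1913/81 ≈ 23.6173


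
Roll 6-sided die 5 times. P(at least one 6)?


P(no 6)^5 = (5/6)^5 = 3125/7776
P(≥1) = 1 - 3125/7776 = 4651/7776

P = 4651/7776 ≈ 59.81%


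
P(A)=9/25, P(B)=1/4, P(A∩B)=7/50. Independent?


P(A)×P(B) = 9/100
P(A∩B) = 7/50
Not equal → NOT independent

No, not independent


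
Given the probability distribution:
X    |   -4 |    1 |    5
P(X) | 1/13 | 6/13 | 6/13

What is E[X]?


E[X] = Σ x·P(X=x)
= (-4)×(1/13) + (1)×(6/13) + (5)×(6/13)
= 32/13

E[X] = 32/13


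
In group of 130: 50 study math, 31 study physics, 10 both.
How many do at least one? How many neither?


|A∪B| = 50+31-10 = 71
Neither = 130-71 = 59

At least one: 71; Neither: 59


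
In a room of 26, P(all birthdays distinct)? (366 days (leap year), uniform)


P(all different) = Π(366-i)/366 for i=0..25
= (366/366)×(365/366)×...×(341/366)
= 0.402786

P ≈ 0.4028 ≈ 40.28%


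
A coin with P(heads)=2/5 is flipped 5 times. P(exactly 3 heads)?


Binomial: P(X=3) = C(5,3)×p^3×(1-p)^2
= 10 × 8/125 × 9/25 = 144/625

P(X=3) = 144/625 ≈ 23.04%


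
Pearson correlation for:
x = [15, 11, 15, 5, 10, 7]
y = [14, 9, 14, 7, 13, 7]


n=6, Σx=63, Σy=64, Σxy=733, Σx²=745, Σy²=740
r = (6×733 - 63×64)/√((6×745 - 63²)(6×740 - 64²))
= 366/√(501×344) = 366/√172344 ≈ 366/415.1433 ≈ 0.8816

r ≈ 0.8816


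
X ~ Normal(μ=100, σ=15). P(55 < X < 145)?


z₁=(55-100)/15=-3.0, z₂=(145-100)/15=3.0
P = Φ(3.0) - Φ(-3.0) = 0.998650 - 0.001350 = 0.997300 ≈ 0.9973

P(55 < X < 145) ≈ 0.9973


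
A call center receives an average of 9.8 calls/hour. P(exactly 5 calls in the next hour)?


Poisson(λ=9.8): P(X=5) = e^(-λ)×λ^k/k!
= e^(-9.8) × 9.8^5 / 5!
≈ 5.545159943e-05 × 90392.07968 / 120 ≈ 0.041770

P(X=5) ≈ 0.041770 ≈ 4.18%


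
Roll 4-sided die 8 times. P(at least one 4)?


P(no 4)^8 = (3/4)^8 = 6561/65536
P(≥1) = 1 - 6561/65536 = 58975/65536

P = 58975/65536 ≈ 89.99%


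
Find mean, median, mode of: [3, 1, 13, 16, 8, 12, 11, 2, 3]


Sorted: [1, 2, 3, 3, 8, 11, 12, 13, 16]
Mean = 69/9 = 23/3
Median = 8
Freq: {3: 2, 1: 1, 13: 1, 16: 1, 8: 1, 12: 1, 11: 1, 2: 1}
Mode: [3]

Mean=23/3, Median=8, Mode=3


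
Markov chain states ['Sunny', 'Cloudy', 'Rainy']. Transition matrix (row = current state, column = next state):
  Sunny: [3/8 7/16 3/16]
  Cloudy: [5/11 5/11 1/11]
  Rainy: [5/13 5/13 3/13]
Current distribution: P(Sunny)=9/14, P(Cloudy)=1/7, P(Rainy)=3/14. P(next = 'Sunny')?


P(next=Sunny) = Σᵢ P(now=i)×P(i→Sunny)
= 9/14×3/8 + 1/7×5/11 + 3/14×5/13
= 27/112 + 5/77 + 15/182 = 6221/16016

P = 6221/16016 ≈ 0.3884


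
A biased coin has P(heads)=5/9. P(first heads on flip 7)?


Geometric: P(X=7) = (1-p)^(k-1)×p = (4/9)^6×5/9 = 20480/4782969

P(X=7) = 20480/4782969 ≈ 0.43%


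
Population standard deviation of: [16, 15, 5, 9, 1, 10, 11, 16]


Mean = 83/8
  (16-83/8)²=2025/64
  (15-83/8)²=1369/64
  (5-83/8)²=1849/64
  (9-83/8)²=121/64
  (1-83/8)²=5625/64
  (10-83/8)²=9/64
  (11-83/8)²=25/64
  (16-83/8)²=2025/64
Σ(x-μ)² = 1631/8
σ² = (1631/8)/8 = 1631/64

σ = √(1631/64) ≈ 5.0482


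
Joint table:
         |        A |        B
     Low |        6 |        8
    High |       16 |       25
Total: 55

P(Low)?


P(Low) = (6+8)/55 = 14/55

P(Low) = 14/55 ≈ 25.45%


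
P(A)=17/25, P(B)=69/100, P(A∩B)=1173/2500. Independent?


P(A)×P(B) = 1173/2500
P(A∩B) = 1173/2500
Equal ✓ → Independent

Yes, independent


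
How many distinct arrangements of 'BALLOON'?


Letters: 7, freq: {'B': 1, 'A': 1, 'L': 2, 'O': 2, 'N': 1}
7!/(1!×1!×2!×2!×1!) = 5040/4 = 1260

1260


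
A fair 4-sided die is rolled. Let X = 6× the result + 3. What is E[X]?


E[die] = (1+4)/2 = 5/2
E[X] = 6×5/2 + 3 = 18

E[X] = 18


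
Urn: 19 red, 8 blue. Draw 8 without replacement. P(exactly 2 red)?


Hypergeometric: C(19,2)×C(8,6)/C(27,8)
= 171×28/2220075 = 532/246675

P(X=2) = 532/246675 ≈ 0.22%


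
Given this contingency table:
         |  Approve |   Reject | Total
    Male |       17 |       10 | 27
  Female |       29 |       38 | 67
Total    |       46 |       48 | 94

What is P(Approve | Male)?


P(Approve | Male) = 17/(17+10) = 17/27

P(Approve|Male) = 17/27 ≈ 62.96%


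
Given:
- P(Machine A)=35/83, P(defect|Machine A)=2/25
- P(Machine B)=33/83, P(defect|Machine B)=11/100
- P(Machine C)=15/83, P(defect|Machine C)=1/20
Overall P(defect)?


P(B) = Σ P(B|Aᵢ)×P(Aᵢ)
  2/25×35/83 = 14/415
  11/100×33/83 = 363/8300
  1/20×15/83 = 3/332
Sum = 359/4150

P(defect) = 359/4150 ≈ 8.65%


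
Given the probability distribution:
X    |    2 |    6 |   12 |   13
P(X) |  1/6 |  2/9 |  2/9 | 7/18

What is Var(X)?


E[X] = 169/18
E[X²] = 1915/18
Var(X) = E[X²] - (E[X])² = 1915/18 - 28561/324 = 5909/324

Var(X) = 5909/324 ≈ 18.2377


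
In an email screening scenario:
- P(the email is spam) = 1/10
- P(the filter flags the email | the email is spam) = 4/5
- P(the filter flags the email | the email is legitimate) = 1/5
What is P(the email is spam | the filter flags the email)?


Using Bayes' theorem:
P(A|B) = P(B|A)·P(A) / P(B)

P(the filter flags the email) = 4/5 × 1/10 + 1/5 × 9/10
= 2/25 + 9/50 = 13/50

P(the email is spam|the filter flags the email) = (2/25) / (13/50) = 4/13

P(the email is spam|the filter flags the email) = 4/13 ≈ 30.77%


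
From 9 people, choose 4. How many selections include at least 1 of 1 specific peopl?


Complement: C(9,4) - C(8,4) = 126 - 70 = 56

56


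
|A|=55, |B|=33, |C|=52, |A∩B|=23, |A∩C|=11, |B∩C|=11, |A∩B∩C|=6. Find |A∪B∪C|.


|A∪B∪C| = 55+33+52-23-11-11+6 = 101

|A∪B∪C| = 101


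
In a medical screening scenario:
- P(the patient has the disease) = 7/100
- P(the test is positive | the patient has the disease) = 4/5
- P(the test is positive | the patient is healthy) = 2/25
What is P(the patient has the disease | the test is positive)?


Using Bayes' theorem:
P(A|B) = P(B|A)·P(A) / P(B)

P(the test is positive) = 4/5 × 7/100 + 2/25 × 93/100
= 7/125 + 93/1250 = 163/1250

P(the patient has the disease|the test is positive) = (7/125) / (163/1250) = 70/163

P(the patient has the disease|the test is positive) = 70/163 ≈ 42.94%


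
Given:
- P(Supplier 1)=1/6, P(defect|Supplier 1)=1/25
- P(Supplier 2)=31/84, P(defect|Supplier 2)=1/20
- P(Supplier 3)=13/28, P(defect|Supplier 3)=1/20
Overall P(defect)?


P(B) = Σ P(B|Aᵢ)×P(Aᵢ)
  1/25×1/6 = 1/150
  1/20×31/84 = 31/1680
  1/20×13/28 = 13/560
Sum = 29/600

P(defect) = 29/600 ≈ 4.83%


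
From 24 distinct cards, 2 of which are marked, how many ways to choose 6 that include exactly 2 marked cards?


Choose 2 of the 2 marked cards and 4 of the other 22 cards:
C(2,2)×C(22,4) = 1×7315 = 7315

7315


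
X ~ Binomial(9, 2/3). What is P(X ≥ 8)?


P(X ≥ 8) = Σ P(X=i) for i=8..9
P(X=8) = 256/2187
P(X=9) = 512/19683
Sum = 2816/19683

P(X ≥ 8) = 2816/19683 ≈ 14.31%


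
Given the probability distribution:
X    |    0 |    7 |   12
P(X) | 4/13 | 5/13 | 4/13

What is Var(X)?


E[X] = 83/13
E[X²] = 821/13
Var(X) = E[X²] - (E[X])² = 821/13 - 6889/169 = 3784/169

Var(X) = 3784/169 ≈ 22.3905


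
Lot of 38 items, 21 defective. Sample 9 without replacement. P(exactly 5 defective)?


Hypergeometric: C(21,5)×C(17,4)/C(38,9)
= 20349×2380/163011640 = 7497/25234

P(X=5) = 7497/25234 ≈ 29.71%


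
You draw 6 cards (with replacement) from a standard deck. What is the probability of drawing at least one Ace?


P(not a Ace) = 48/52 = 12/13
P(none in 6 draws) = (12/13)^6 = 2985984/4826809
P(≥1 Ace) = 1 - 2985984/4826809 = 1840825/4826809

P = 1840825/4826809 ≈ 38.14%


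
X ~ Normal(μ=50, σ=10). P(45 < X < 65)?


z₁=(45-50)/10=-0.5, z₂=(65-50)/10=1.5
P = Φ(1.5) - Φ(-0.5) = 0.933193 - 0.308538 = 0.624655 ≈ 0.6247

P(45 < X < 65) ≈ 0.6247


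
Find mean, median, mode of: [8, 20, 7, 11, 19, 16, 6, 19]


Sorted: [6, 7, 8, 11, 16, 19, 19, 20]
Mean = 106/8 = 53/4
Median = 27/2
Freq: {8: 1, 20: 1, 7: 1, 11: 1, 19: 2, 16: 1, 6: 1}
Mode: [19]

Mean=53/4, Median=27/2, Mode=19


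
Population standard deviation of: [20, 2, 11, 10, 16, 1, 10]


Mean = 70/7 = 10
  (20-10)²=100
  (2-10)²=64
  (11-10)²=1
  (10-10)²=0
  (16-10)²=36
  (1-10)²=81
  (10-10)²=0
Σ(x-μ)² = 282
σ² = 282/7

σ = √(282/7) ≈ 6.3471


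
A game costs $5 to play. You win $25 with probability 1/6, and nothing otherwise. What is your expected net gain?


E[gain] = (25-5)×1/6 + (-5)×5/6
= 10/3 - 25/6 = -5/6

Expected net gain = $-5/6 ≈ $-0.83


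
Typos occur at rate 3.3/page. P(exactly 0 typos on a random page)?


Poisson(λ=3.3): P(X=0) = e^(-λ)×λ^k/k!
= e^(-3.3) × 3.3^0 / 0!
≈ 0.0368831674 × 1 / 1 ≈ 0.036883

P(X=0) ≈ 0.036883 ≈ 3.69%


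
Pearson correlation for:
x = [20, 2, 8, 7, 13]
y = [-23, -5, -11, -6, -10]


n=5, Σx=50, Σy=-55, Σxy=-730, Σx²=686, Σy²=811
r = (5×(-730) - 50×(-55))/√((5×686 - 50²)(5×811 - (-55)²))
= -900/√(930×1030) = -900/√957900 ≈ -900/978.7237 ≈ -0.9196

r ≈ -0.9196


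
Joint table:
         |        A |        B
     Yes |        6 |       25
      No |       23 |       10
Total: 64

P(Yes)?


P(Yes) = (6+25)/64 = 31/64

P(Yes) = 31/64 ≈ 48.44%


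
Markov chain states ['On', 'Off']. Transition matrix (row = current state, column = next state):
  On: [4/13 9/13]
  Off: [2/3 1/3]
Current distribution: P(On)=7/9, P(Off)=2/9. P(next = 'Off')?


P(next=Off) = Σᵢ P(now=i)×P(i→Off)
= 7/9×9/13 + 2/9×1/3
= 7/13 + 2/27 = 215/351

P = 215/351 ≈ 0.6125


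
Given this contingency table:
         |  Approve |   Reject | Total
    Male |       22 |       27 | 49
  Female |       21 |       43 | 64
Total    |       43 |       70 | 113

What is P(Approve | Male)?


P(Approve | Male) = 22/(22+27) = 22/49

P(Approve|Male) = 22/49 ≈ 44.90%


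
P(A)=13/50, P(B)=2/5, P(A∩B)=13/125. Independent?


P(A)×P(B) = 13/125
P(A∩B) = 13/125
Equal ✓ → Independent

Yes, independent


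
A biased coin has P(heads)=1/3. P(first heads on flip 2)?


Geometric: P(X=2) = (1-p)^(k-1)×p = (2/3)^1×1/3 = 2/9

P(X=2) = 2/9 ≈ 22.22%


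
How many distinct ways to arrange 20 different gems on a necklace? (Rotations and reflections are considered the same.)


Free circular arrangements: rotations and reflections both identified.
(n-1)!/2 = 19!/2 = 121645100408832000/2 = 60822550204416000

60822550204416000


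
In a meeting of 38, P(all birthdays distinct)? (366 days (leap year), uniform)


P(all different) = Π(366-i)/366 for i=0..37
= (366/366)×(365/366)×...×(329/366)
= 0.136703

P ≈ 0.1367 ≈ 13.67%


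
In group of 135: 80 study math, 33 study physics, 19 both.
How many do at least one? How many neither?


|A∪B| = 80+33-19 = 94
Neither = 135-94 = 41

At least one: 94; Neither: 41


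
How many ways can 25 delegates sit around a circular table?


Circular arrangements of 25 distinct objects: fix one position to break rotational symmetry.
(n-1)! = 24! = 620448401733239439360000

620448401733239439360000


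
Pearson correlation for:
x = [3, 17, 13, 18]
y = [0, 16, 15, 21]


n=4, Σx=51, Σy=52, Σxy=845, Σx²=791, Σy²=922
r = (4×845 - 51×52)/√((4×791 - 51²)(4×922 - 52²))
= 728/√(563×984) = 728/√553992 ≈ 728/744.3064 ≈ 0.9781

r ≈ 0.9781


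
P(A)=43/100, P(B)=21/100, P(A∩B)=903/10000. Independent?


P(A)×P(B) = 903/10000
P(A∩B) = 903/10000
Equal ✓ → Independent

Yes, independent


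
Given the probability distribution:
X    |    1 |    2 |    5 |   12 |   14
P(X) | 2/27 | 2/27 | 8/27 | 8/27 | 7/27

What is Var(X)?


E[X] = 80/9
E[X²] = 2734/27
Var(X) = E[X²] - (E[X])² = 2734/27 - 6400/81 = 1802/81

Var(X) = 1802/81 ≈ 22.2469


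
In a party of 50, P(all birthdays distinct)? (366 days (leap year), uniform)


P(all different) = Π(366-i)/366 for i=0..49
= (366/366)×(365/366)×...×(317/366)
= 0.029927

P ≈ 0.0299 ≈ 2.99%


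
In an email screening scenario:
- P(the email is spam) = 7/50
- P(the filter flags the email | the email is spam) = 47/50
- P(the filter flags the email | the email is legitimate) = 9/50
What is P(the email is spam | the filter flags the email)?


Using Bayes' theorem:
P(A|B) = P(B|A)·P(A) / P(B)

P(the filter flags the email) = 47/50 × 7/50 + 9/50 × 43/50
= 329/2500 + 387/2500 = 179/625

P(the email is spam|the filter flags the email) = (329/2500) / (179/625) = 329/716

P(the email is spam|the filter flags the email) = 329/716 ≈ 45.95%
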